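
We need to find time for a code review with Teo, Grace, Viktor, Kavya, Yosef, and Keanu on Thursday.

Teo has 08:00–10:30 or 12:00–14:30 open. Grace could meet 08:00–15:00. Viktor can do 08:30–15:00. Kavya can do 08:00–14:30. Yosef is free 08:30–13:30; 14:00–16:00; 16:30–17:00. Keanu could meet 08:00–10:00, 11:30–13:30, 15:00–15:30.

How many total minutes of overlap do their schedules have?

Teo ∩ Grace: 08:00-10:30, 12:00-14:30.
Teo ∩ Grace ∩ Viktor: 08:30-10:30, 12:00-14:30.
Teo ∩ Grace ∩ Viktor ∩ Kavya: 08:30-10:30, 12:00-14:30.
Teo ∩ Grace ∩ Viktor ∩ Kavya ∩ Yosef: 08:30-10:30, 12:00-13:30, 14:00-14:30.
Teo ∩ Grace ∩ Viktor ∩ Kavya ∩ Yosef ∩ Keanu: 08:30-10:00, 12:00-13:30.
Summing the common windows: 90 + 90 = 180 minutes.

180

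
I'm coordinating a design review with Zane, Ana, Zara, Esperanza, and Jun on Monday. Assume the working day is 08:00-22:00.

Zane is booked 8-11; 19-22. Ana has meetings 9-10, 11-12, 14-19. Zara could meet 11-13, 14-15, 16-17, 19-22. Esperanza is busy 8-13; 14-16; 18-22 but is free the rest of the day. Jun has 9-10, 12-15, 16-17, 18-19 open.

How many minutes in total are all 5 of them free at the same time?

Zane free: 11:00-19:00 (invert busy blocks within the working day).
Ana free: 08:00-09:00, 10:00-11:00, 12:00-14:00, 19:00-22:00 (invert busy blocks within the working day).
Zara free: 11:00-13:00, 14:00-15:00, 16:00-17:00, 19:00-22:00.
Esperanza free: 13:00-14:00, 16:00-18:00 (invert busy blocks within the working day).
Jun free: 09:00-10:00, 12:00-15:00, 16:00-17:00, 18:00-19:00.
Zane ∩ Ana: 12:00-14:00.
Zane ∩ Ana ∩ Zara: 12:00-13:00.
Zane ∩ Ana ∩ Zara ∩ Esperanza: ∅.
Zane ∩ Ana ∩ Zara ∩ Esperanza ∩ Jun: ∅.
There is no time when everyone is free.
There is no common window, so the total is 0 minutes.

0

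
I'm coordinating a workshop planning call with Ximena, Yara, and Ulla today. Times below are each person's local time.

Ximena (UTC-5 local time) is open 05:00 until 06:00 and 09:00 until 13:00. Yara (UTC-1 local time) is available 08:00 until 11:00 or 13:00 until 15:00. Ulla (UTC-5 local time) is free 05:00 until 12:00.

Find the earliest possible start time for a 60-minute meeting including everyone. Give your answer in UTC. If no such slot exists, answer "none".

10:00

Ximena in UTC: 10:00-11:00, 14:00-18:00 (add 5h to convert from UTC-5).
Yara in UTC: 09:00-12:00, 14:00-16:00 (add 1h to convert from UTC-1).
Ulla in UTC: 10:00-17:00 (add 5h to convert from UTC-5).
Ximena ∩ Yara: 10:00-11:00, 14:00-16:00.
Ximena ∩ Yara ∩ Ulla: 10:00-11:00, 14:00-16:00.
So the common availability across everyone is 10:00-11:00, 14:00-16:00.
The first common window of at least 60 minutes is 10:00-11:00, so the earliest start is 10:00.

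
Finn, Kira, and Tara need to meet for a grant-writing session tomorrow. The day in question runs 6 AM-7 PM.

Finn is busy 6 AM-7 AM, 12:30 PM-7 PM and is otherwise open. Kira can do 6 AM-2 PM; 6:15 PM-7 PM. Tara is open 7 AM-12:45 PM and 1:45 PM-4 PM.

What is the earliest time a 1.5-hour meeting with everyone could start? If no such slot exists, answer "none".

07:00

Finn free: 07:00-12:30 (invert busy blocks within the working day).
Kira free: 06:00-14:00, 18:15-19:00.
Tara free: 07:00-12:45, 13:45-16:00.
Finn ∩ Kira: 07:00-12:30.
Finn ∩ Kira ∩ Tara: 07:00-12:30.
The first common window of at least 90 minutes is 07:00-12:30, so the earliest start is 07:00.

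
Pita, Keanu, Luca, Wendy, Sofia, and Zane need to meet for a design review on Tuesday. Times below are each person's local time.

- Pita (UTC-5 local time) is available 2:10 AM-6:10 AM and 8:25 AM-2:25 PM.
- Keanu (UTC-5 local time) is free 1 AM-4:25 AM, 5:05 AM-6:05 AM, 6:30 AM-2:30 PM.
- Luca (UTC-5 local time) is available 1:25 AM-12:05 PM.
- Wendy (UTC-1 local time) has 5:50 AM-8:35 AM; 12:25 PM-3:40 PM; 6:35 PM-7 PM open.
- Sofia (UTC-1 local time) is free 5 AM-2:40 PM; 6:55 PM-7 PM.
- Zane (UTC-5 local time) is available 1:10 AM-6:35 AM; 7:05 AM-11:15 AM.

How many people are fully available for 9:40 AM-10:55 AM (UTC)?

4

Pita in UTC: 07:10-11:10, 13:25-19:25 (add 5h to convert from UTC-5).
Keanu in UTC: 06:00-09:25, 10:05-11:05, 11:30-19:30 (add 5h to convert from UTC-5).
Luca in UTC: 06:25-17:05 (add 5h to convert from UTC-5).
Wendy in UTC: 06:50-09:35, 13:25-16:40, 19:35-20:00 (add 1h to convert from UTC-1).
Sofia in UTC: 06:00-15:40, 19:55-20:00 (add 1h to convert from UTC-1).
Zane in UTC: 06:10-11:35, 12:05-16:15 (add 5h to convert from UTC-5).
Pita, Luca, Sofia, and Zane can make the full 09:40-10:55 slot — that's 4.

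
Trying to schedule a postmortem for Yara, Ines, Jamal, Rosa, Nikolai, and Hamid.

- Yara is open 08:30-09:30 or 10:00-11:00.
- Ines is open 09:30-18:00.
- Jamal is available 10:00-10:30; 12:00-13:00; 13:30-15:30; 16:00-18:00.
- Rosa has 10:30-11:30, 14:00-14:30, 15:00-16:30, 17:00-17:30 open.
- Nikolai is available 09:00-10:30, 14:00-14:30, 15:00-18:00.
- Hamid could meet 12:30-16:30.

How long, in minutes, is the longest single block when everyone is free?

0

Yara ∩ Ines: 10:00-11:00.
Yara ∩ Ines ∩ Jamal: 10:00-10:30.
Yara ∩ Ines ∩ Jamal ∩ Rosa: ∅.
Yara ∩ Ines ∩ Jamal ∩ Rosa ∩ Nikolai: ∅.
Yara ∩ Ines ∩ Jamal ∩ Rosa ∩ Nikolai ∩ Hamid: ∅.
There is no time when everyone is free.
No common window exists, so the longest block is 0 minutes.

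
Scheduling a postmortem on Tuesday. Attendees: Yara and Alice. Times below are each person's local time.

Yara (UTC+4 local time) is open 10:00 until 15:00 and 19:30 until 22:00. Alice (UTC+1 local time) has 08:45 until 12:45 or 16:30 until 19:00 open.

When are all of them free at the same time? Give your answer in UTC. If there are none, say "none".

Yara in UTC: 06:00-11:00, 15:30-18:00 (subtract 4h to convert from UTC+4).
Alice in UTC: 07:45-11:45, 15:30-18:00 (subtract 1h to convert from UTC+1).
Yara ∩ Alice: 07:45-11:00, 15:30-18:00.
Those are the intersection windows.

07:45-11:00, 15:30-18:00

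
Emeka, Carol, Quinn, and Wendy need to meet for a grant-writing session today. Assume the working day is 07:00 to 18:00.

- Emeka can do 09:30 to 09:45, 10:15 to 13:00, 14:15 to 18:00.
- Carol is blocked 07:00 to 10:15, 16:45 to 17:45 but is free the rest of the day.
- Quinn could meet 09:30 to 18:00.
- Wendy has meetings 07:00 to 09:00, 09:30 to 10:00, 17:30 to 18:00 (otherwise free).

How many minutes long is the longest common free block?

165

Emeka free: 09:30-09:45, 10:15-13:00, 14:15-18:00.
Carol free: 10:15-16:45, 17:45-18:00 (invert busy blocks within the working day).
Quinn free: 09:30-18:00.
Wendy free: 09:00-09:30, 10:00-17:30 (invert busy blocks within the working day).
Emeka ∩ Carol: 10:15-13:00, 14:15-16:45, 17:45-18:00.
Emeka ∩ Carol ∩ Quinn: 10:15-13:00, 14:15-16:45, 17:45-18:00.
Emeka ∩ Carol ∩ Quinn ∩ Wendy: 10:15-13:00, 14:15-16:45.
The longest is 10:15-13:00 at 165 minutes.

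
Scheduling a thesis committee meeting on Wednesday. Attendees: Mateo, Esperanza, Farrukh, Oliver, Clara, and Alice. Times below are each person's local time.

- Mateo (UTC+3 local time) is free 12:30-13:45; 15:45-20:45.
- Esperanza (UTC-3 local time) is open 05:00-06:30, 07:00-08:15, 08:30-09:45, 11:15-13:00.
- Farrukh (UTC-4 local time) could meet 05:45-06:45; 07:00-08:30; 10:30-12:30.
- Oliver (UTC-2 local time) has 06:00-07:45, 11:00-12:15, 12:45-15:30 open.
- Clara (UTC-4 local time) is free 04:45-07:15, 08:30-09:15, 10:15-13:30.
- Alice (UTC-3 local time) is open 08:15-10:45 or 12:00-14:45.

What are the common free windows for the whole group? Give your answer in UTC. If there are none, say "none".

15:00-16:00

Mateo in UTC: 09:30-10:45, 12:45-17:45 (subtract 3h to convert from UTC+3).
Esperanza in UTC: 08:00-09:30, 10:00-11:15, 11:30-12:45, 14:15-16:00 (add 3h to convert from UTC-3).
Farrukh in UTC: 09:45-10:45, 11:00-12:30, 14:30-16:30 (add 4h to convert from UTC-4).
Oliver in UTC: 08:00-09:45, 13:00-14:15, 14:45-17:30 (add 2h to convert from UTC-2).
Clara in UTC: 08:45-11:15, 12:30-13:15, 14:15-17:30 (add 4h to convert from UTC-4).
Alice in UTC: 11:15-13:45, 15:00-17:45 (add 3h to convert from UTC-3).
Mateo ∩ Esperanza: 10:00-10:45, 14:15-16:00.
Mateo ∩ Esperanza ∩ Farrukh: 10:00-10:45, 14:30-16:00.
Mateo ∩ Esperanza ∩ Farrukh ∩ Oliver: 14:45-16:00.
Mateo ∩ Esperanza ∩ Farrukh ∩ Oliver ∩ Clara: 14:45-16:00.
Mateo ∩ Esperanza ∩ Farrukh ∩ Oliver ∩ Clara ∩ Alice: 15:00-16:00.
So the common availability across everyone is 15:00-16:00.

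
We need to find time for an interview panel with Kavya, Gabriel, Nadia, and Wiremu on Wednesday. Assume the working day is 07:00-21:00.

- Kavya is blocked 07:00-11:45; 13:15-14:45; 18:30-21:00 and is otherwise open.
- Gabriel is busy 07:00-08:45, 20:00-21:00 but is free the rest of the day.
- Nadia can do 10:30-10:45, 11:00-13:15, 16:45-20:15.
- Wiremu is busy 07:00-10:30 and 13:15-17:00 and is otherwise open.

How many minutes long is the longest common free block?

90

Kavya free: 11:45-13:15, 14:45-18:30 (invert busy blocks within the working day).
Gabriel free: 08:45-20:00 (invert busy blocks within the working day).
Nadia free: 10:30-10:45, 11:00-13:15, 16:45-20:15.
Wiremu free: 10:30-13:15, 17:00-21:00 (invert busy blocks within the working day).
Kavya ∩ Gabriel: 11:45-13:15, 14:45-18:30.
Kavya ∩ Gabriel ∩ Nadia: 11:45-13:15, 16:45-18:30.
Kavya ∩ Gabriel ∩ Nadia ∩ Wiremu: 11:45-13:15, 17:00-18:30.
The longest is 11:45-13:15 at 90 minutes.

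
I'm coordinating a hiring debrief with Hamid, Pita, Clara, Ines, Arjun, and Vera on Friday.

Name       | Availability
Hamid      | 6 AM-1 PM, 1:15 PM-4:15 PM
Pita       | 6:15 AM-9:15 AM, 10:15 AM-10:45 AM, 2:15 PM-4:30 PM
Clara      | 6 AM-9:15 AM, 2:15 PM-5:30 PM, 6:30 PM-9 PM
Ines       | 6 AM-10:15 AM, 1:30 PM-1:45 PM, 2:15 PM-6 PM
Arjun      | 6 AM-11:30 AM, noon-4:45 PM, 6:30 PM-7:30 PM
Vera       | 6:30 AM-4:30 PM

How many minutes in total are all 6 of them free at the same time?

Hamid ∩ Pita: 06:15-09:15, 10:15-10:45, 14:15-16:15.
Hamid ∩ Pita ∩ Clara: 06:15-09:15, 14:15-16:15.
Hamid ∩ Pita ∩ Clara ∩ Ines: 06:15-09:15, 14:15-16:15.
Hamid ∩ Pita ∩ Clara ∩ Ines ∩ Arjun: 06:15-09:15, 14:15-16:15.
Hamid ∩ Pita ∩ Clara ∩ Ines ∩ Arjun ∩ Vera: 06:30-09:15, 14:15-16:15.
Those are the intersection windows.
Summing the common windows: 165 + 120 = 285 minutes.

285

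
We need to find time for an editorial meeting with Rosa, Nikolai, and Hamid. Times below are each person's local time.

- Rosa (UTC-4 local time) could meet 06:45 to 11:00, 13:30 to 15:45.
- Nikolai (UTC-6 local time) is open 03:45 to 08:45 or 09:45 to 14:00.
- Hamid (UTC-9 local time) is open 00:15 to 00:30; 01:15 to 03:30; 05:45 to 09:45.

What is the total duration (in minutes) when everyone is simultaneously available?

Rosa in UTC: 10:45-15:00, 17:30-19:45 (add 4h to convert from UTC-4).
Nikolai in UTC: 09:45-14:45, 15:45-20:00 (add 6h to convert from UTC-6).
Hamid in UTC: 09:15-09:30, 10:15-12:30, 14:45-18:45 (add 9h to convert from UTC-9).
Rosa ∩ Nikolai: 10:45-14:45, 17:30-19:45.
Rosa ∩ Nikolai ∩ Hamid: 10:45-12:30, 17:30-18:45.
Summing the common windows: 105 + 75 = 180 minutes.

180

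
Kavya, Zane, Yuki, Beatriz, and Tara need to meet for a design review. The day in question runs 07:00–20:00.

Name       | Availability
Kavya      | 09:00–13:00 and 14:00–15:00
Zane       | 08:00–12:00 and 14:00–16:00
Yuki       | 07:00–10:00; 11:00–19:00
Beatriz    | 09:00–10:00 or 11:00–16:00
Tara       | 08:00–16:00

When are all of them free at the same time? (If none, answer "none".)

Kavya ∩ Zane: 09:00-12:00, 14:00-15:00.
Kavya ∩ Zane ∩ Yuki: 09:00-10:00, 11:00-12:00, 14:00-15:00.
Kavya ∩ Zane ∩ Yuki ∩ Beatriz: 09:00-10:00, 11:00-12:00, 14:00-15:00.
Kavya ∩ Zane ∩ Yuki ∩ Beatriz ∩ Tara: 09:00-10:00, 11:00-12:00, 14:00-15:00.
Those are the intersection windows.

09:00-10:00, 11:00-12:00, 14:00-15:00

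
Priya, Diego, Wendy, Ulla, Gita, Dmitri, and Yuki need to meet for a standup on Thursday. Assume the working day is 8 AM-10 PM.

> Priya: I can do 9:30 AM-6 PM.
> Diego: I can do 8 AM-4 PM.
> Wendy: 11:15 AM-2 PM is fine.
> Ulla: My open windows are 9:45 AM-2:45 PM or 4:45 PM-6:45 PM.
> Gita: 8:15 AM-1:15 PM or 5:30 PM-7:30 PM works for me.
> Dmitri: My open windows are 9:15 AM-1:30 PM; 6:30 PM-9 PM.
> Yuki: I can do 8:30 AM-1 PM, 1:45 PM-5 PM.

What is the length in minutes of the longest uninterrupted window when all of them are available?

Priya ∩ Diego: 09:30-16:00.
Priya ∩ Diego ∩ Wendy: 11:15-14:00.
Priya ∩ Diego ∩ Wendy ∩ Ulla: 11:15-14:00.
Priya ∩ Diego ∩ Wendy ∩ Ulla ∩ Gita: 11:15-13:15.
Priya ∩ Diego ∩ Wendy ∩ Ulla ∩ Gita ∩ Dmitri: 11:15-13:15.
Priya ∩ Diego ∩ Wendy ∩ Ulla ∩ Gita ∩ Dmitri ∩ Yuki: 11:15-13:00.
Those are the intersection windows.
The longest is 11:15-13:00 at 105 minutes.

105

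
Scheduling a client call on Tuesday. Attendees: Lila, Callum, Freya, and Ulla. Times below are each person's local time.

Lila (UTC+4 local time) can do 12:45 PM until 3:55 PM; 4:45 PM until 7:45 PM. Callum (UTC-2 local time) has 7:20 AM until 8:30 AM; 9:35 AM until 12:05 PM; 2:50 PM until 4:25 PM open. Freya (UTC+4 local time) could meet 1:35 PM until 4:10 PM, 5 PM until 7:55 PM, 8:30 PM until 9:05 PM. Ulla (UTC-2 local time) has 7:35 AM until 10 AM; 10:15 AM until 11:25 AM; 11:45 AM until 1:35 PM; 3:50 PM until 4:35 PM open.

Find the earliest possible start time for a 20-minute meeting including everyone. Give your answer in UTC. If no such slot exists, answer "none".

Lila in UTC: 08:45-11:55, 12:45-15:45 (subtract 4h to convert from UTC+4).
Callum in UTC: 09:20-10:30, 11:35-14:05, 16:50-18:25 (add 2h to convert from UTC-2).
Freya in UTC: 09:35-12:10, 13:00-15:55, 16:30-17:05 (subtract 4h to convert from UTC+4).
Ulla in UTC: 09:35-12:00, 12:15-13:25, 13:45-15:35, 17:50-18:35 (add 2h to convert from UTC-2).
Lila ∩ Callum: 09:20-10:30, 11:35-11:55, 12:45-14:05.
Lila ∩ Callum ∩ Freya: 09:35-10:30, 11:35-11:55, 13:00-14:05.
Lila ∩ Callum ∩ Freya ∩ Ulla: 09:35-10:30, 11:35-11:55, 13:00-13:25, 13:45-14:05.
So the common availability across everyone is 09:35-10:30, 11:35-11:55, 13:00-13:25, 13:45-14:05.
The first common window of at least 20 minutes is 09:35-10:30, so the earliest start is 09:35.

09:35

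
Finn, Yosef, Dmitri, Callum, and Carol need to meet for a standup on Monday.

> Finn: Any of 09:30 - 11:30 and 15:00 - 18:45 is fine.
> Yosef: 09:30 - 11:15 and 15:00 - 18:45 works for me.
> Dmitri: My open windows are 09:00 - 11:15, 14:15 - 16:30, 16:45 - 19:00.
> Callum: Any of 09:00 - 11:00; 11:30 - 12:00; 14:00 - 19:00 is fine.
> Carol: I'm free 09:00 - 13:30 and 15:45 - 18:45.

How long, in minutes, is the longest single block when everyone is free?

120

Finn ∩ Yosef: 09:30-11:15, 15:00-18:45.
Finn ∩ Yosef ∩ Dmitri: 09:30-11:15, 15:00-16:30, 16:45-18:45.
Finn ∩ Yosef ∩ Dmitri ∩ Callum: 09:30-11:00, 15:00-16:30, 16:45-18:45.
Finn ∩ Yosef ∩ Dmitri ∩ Callum ∩ Carol: 09:30-11:00, 15:45-16:30, 16:45-18:45.
Those are the intersection windows.
The longest is 16:45-18:45 at 120 minutes.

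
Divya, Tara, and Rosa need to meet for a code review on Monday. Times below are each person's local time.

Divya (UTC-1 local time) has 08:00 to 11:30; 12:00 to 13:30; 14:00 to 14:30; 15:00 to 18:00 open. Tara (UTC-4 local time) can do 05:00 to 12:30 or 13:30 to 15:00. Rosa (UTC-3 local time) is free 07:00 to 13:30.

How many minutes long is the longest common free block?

150

Divya in UTC: 09:00-12:30, 13:00-14:30, 15:00-15:30, 16:00-19:00 (add 1h to convert from UTC-1).
Tara in UTC: 09:00-16:30, 17:30-19:00 (add 4h to convert from UTC-4).
Rosa in UTC: 10:00-16:30 (add 3h to convert from UTC-3).
Divya ∩ Tara: 09:00-12:30, 13:00-14:30, 15:00-15:30, 16:00-16:30, 17:30-19:00.
Divya ∩ Tara ∩ Rosa: 10:00-12:30, 13:00-14:30, 15:00-15:30, 16:00-16:30.
The longest is 10:00-12:30 at 150 minutes.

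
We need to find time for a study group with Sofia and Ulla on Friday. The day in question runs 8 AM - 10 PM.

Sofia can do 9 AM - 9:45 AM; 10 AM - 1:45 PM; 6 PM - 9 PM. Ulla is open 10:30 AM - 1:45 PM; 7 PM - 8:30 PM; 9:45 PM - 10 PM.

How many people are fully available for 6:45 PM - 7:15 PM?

1

Sofia can make the full 18:45-19:15 slot — that's 1.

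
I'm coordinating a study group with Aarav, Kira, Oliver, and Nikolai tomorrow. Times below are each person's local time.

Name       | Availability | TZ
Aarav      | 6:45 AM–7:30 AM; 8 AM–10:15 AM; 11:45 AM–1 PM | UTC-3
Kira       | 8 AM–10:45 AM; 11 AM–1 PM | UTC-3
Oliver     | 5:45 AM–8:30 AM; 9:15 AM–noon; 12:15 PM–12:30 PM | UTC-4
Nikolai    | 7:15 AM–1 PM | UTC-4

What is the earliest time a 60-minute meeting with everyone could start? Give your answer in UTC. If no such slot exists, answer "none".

Aarav in UTC: 09:45-10:30, 11:00-13:15, 14:45-16:00 (add 3h to convert from UTC-3).
Kira in UTC: 11:00-13:45, 14:00-16:00 (add 3h to convert from UTC-3).
Oliver in UTC: 09:45-12:30, 13:15-16:00, 16:15-16:30 (add 4h to convert from UTC-4).
Nikolai in UTC: 11:15-17:00 (add 4h to convert from UTC-4).
Aarav ∩ Kira: 11:00-13:15, 14:45-16:00.
Aarav ∩ Kira ∩ Oliver: 11:00-12:30, 14:45-16:00.
Aarav ∩ Kira ∩ Oliver ∩ Nikolai: 11:15-12:30, 14:45-16:00.
The first common window of at least 60 minutes is 11:15-12:30, so the earliest start is 11:15.

11:15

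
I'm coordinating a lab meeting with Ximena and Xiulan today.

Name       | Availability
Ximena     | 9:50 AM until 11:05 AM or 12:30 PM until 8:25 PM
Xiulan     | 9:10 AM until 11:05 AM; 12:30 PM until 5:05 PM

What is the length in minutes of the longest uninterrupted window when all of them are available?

275

Ximena ∩ Xiulan: 09:50-11:05, 12:30-17:05.
So the common availability across everyone is 09:50-11:05, 12:30-17:05.
The longest is 12:30-17:05 at 275 minutes.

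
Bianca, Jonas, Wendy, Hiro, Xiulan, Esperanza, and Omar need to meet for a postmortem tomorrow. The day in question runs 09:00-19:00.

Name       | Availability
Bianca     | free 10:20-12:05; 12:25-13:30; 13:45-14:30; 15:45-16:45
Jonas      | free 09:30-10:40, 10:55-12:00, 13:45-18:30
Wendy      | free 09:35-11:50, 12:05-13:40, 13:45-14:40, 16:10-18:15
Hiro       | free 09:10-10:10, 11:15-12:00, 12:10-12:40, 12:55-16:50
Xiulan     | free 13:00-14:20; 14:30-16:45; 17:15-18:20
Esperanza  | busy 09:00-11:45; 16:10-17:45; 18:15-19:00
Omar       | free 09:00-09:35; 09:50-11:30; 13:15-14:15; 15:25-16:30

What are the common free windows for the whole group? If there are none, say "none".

Bianca free: 10:20-12:05, 12:25-13:30, 13:45-14:30, 15:45-16:45.
Jonas free: 09:30-10:40, 10:55-12:00, 13:45-18:30.
Wendy free: 09:35-11:50, 12:05-13:40, 13:45-14:40, 16:10-18:15.
Hiro free: 09:10-10:10, 11:15-12:00, 12:10-12:40, 12:55-16:50.
Xiulan free: 13:00-14:20, 14:30-16:45, 17:15-18:20.
Esperanza free: 11:45-16:10, 17:45-18:15 (invert busy blocks within the working day).
Omar free: 09:00-09:35, 09:50-11:30, 13:15-14:15, 15:25-16:30.
Bianca ∩ Jonas: 10:20-10:40, 10:55-12:00, 13:45-14:30, 15:45-16:45.
Bianca ∩ Jonas ∩ Wendy: 10:20-10:40, 10:55-11:50, 13:45-14:30, 16:10-16:45.
Bianca ∩ Jonas ∩ Wendy ∩ Hiro: 11:15-11:50, 13:45-14:30, 16:10-16:45.
Bianca ∩ Jonas ∩ Wendy ∩ Hiro ∩ Xiulan: 13:45-14:20, 16:10-16:45.
Bianca ∩ Jonas ∩ Wendy ∩ Hiro ∩ Xiulan ∩ Esperanza: 13:45-14:20.
Bianca ∩ Jonas ∩ Wendy ∩ Hiro ∩ Xiulan ∩ Esperanza ∩ Omar: 13:45-14:15.
Those are the intersection windows.

13:45-14:15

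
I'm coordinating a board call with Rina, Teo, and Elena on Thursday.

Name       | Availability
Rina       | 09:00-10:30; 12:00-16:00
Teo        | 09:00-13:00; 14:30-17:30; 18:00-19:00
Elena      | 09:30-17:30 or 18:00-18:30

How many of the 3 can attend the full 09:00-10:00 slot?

Rina and Teo can make the full 09:00-10:00 slot — that's 2.

2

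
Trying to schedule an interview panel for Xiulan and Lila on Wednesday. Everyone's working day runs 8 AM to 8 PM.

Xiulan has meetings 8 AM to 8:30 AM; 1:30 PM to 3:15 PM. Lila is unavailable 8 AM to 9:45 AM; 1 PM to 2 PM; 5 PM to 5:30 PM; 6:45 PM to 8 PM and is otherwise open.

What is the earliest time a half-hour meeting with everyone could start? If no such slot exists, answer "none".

Xiulan free: 08:30-13:30, 15:15-20:00 (invert busy blocks within the working day).
Lila free: 09:45-13:00, 14:00-17:00, 17:30-18:45 (invert busy blocks within the working day).
Xiulan ∩ Lila: 09:45-13:00, 15:15-17:00, 17:30-18:45.
The first common window of at least 30 minutes is 09:45-13:00, so the earliest start is 09:45.

09:45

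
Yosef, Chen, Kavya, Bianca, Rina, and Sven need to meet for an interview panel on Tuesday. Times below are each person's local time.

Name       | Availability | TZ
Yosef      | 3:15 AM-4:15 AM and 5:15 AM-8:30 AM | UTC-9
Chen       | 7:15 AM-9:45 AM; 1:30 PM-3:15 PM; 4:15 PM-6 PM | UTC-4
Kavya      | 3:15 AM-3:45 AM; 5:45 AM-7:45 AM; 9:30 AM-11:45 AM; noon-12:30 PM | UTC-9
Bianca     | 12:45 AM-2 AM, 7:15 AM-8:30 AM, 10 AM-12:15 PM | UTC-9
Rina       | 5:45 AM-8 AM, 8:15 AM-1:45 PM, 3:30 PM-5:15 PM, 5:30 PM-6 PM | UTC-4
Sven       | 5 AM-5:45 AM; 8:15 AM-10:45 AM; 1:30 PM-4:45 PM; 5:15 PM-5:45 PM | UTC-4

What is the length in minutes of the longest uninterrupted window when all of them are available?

0

Yosef in UTC: 12:15-13:15, 14:15-17:30 (add 9h to convert from UTC-9).
Chen in UTC: 11:15-13:45, 17:30-19:15, 20:15-22:00 (add 4h to convert from UTC-4).
Kavya in UTC: 12:15-12:45, 14:45-16:45, 18:30-20:45, 21:00-21:30 (add 9h to convert from UTC-9).
Bianca in UTC: 09:45-11:00, 16:15-17:30, 19:00-21:15 (add 9h to convert from UTC-9).
Rina in UTC: 09:45-12:00, 12:15-17:45, 19:30-21:15, 21:30-22:00 (add 4h to convert from UTC-4).
Sven in UTC: 09:00-09:45, 12:15-14:45, 17:30-20:45, 21:15-21:45 (add 4h to convert from UTC-4).
Yosef ∩ Chen: 12:15-13:15.
Yosef ∩ Chen ∩ Kavya: 12:15-12:45.
Yosef ∩ Chen ∩ Kavya ∩ Bianca: ∅.
Yosef ∩ Chen ∩ Kavya ∩ Bianca ∩ Rina: ∅.
Yosef ∩ Chen ∩ Kavya ∩ Bianca ∩ Rina ∩ Sven: ∅.
There is no time when everyone is free.
No common window exists, so the longest block is 0 minutes.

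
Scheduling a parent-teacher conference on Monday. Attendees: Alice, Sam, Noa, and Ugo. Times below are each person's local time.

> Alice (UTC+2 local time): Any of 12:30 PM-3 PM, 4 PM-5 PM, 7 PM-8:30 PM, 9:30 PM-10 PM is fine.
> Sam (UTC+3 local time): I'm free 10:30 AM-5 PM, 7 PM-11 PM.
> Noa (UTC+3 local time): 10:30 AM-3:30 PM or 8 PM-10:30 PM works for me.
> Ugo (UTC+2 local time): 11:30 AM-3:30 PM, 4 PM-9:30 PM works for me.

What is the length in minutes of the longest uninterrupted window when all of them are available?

120

Alice in UTC: 10:30-13:00, 14:00-15:00, 17:00-18:30, 19:30-20:00 (subtract 2h to convert from UTC+2).
Sam in UTC: 07:30-14:00, 16:00-20:00 (subtract 3h to convert from UTC+3).
Noa in UTC: 07:30-12:30, 17:00-19:30 (subtract 3h to convert from UTC+3).
Ugo in UTC: 09:30-13:30, 14:00-19:30 (subtract 2h to convert from UTC+2).
Alice ∩ Sam: 10:30-13:00, 17:00-18:30, 19:30-20:00.
Alice ∩ Sam ∩ Noa: 10:30-12:30, 17:00-18:30.
Alice ∩ Sam ∩ Noa ∩ Ugo: 10:30-12:30, 17:00-18:30.
The longest is 10:30-12:30 at 120 minutes.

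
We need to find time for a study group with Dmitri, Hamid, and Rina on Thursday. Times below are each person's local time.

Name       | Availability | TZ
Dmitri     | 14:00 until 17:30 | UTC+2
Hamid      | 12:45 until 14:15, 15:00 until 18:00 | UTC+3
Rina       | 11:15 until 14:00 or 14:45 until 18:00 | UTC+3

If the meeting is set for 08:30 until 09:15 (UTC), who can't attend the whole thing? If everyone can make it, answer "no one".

Dmitri in UTC: 12:00-15:30 (subtract 2h to convert from UTC+2).
Hamid in UTC: 09:45-11:15, 12:00-15:00 (subtract 3h to convert from UTC+3).
Rina in UTC: 08:15-11:00, 11:45-15:00 (subtract 3h to convert from UTC+3).
Dmitri: not fully free for 08:30-09:15. Hamid: not fully free for 08:30-09:15. Rina: free for 08:30-09:15.

Dmitri, Hamid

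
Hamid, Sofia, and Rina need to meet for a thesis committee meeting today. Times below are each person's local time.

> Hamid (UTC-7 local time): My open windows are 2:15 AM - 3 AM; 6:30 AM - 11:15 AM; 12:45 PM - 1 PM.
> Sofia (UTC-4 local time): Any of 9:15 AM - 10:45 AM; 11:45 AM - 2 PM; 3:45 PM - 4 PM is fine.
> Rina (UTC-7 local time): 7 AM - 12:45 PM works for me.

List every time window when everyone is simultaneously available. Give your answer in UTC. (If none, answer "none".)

14:00-14:45, 15:45-18:00

Hamid in UTC: 09:15-10:00, 13:30-18:15, 19:45-20:00 (add 7h to convert from UTC-7).
Sofia in UTC: 13:15-14:45, 15:45-18:00, 19:45-20:00 (add 4h to convert from UTC-4).
Rina in UTC: 14:00-19:45 (add 7h to convert from UTC-7).
Hamid ∩ Sofia: 13:30-14:45, 15:45-18:00, 19:45-20:00.
Hamid ∩ Sofia ∩ Rina: 14:00-14:45, 15:45-18:00.
Those are the intersection windows.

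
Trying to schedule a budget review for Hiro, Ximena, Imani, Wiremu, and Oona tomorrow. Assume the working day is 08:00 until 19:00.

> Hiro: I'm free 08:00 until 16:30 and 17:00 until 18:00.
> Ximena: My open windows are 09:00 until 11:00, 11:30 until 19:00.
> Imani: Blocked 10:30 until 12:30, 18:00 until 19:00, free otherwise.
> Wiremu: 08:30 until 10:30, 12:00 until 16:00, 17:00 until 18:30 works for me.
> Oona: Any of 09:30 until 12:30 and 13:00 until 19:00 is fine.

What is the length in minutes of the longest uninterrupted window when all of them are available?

Hiro free: 08:00-16:30, 17:00-18:00.
Ximena free: 09:00-11:00, 11:30-19:00.
Imani free: 08:00-10:30, 12:30-18:00 (invert busy blocks within the working day).
Wiremu free: 08:30-10:30, 12:00-16:00, 17:00-18:30.
Oona free: 09:30-12:30, 13:00-19:00.
Hiro ∩ Ximena: 09:00-11:00, 11:30-16:30, 17:00-18:00.
Hiro ∩ Ximena ∩ Imani: 09:00-10:30, 12:30-16:30, 17:00-18:00.
Hiro ∩ Ximena ∩ Imani ∩ Wiremu: 09:00-10:30, 12:30-16:00, 17:00-18:00.
Hiro ∩ Ximena ∩ Imani ∩ Wiremu ∩ Oona: 09:30-10:30, 13:00-16:00, 17:00-18:00.
The longest is 13:00-16:00 at 180 minutes.

180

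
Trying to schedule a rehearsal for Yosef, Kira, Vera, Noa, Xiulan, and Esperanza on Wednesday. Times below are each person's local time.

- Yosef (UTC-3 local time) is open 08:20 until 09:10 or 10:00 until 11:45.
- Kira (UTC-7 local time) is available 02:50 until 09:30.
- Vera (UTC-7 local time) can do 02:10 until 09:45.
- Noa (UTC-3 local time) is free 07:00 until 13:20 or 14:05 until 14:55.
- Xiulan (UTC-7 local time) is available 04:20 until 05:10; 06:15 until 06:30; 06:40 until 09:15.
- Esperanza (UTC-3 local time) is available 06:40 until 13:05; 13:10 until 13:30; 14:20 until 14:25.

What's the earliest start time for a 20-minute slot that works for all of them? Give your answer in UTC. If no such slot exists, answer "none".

11:20

Yosef in UTC: 11:20-12:10, 13:00-14:45 (add 3h to convert from UTC-3).
Kira in UTC: 09:50-16:30 (add 7h to convert from UTC-7).
Vera in UTC: 09:10-16:45 (add 7h to convert from UTC-7).
Noa in UTC: 10:00-16:20, 17:05-17:55 (add 3h to convert from UTC-3).
Xiulan in UTC: 11:20-12:10, 13:15-13:30, 13:40-16:15 (add 7h to convert from UTC-7).
Esperanza in UTC: 09:40-16:05, 16:10-16:30, 17:20-17:25 (add 3h to convert from UTC-3).
Yosef ∩ Kira: 11:20-12:10, 13:00-14:45.
Yosef ∩ Kira ∩ Vera: 11:20-12:10, 13:00-14:45.
Yosef ∩ Kira ∩ Vera ∩ Noa: 11:20-12:10, 13:00-14:45.
Yosef ∩ Kira ∩ Vera ∩ Noa ∩ Xiulan: 11:20-12:10, 13:15-13:30, 13:40-14:45.
Yosef ∩ Kira ∩ Vera ∩ Noa ∩ Xiulan ∩ Esperanza: 11:20-12:10, 13:15-13:30, 13:40-14:45.
The first common window of at least 20 minutes is 11:20-12:10, so the earliest start is 11:20.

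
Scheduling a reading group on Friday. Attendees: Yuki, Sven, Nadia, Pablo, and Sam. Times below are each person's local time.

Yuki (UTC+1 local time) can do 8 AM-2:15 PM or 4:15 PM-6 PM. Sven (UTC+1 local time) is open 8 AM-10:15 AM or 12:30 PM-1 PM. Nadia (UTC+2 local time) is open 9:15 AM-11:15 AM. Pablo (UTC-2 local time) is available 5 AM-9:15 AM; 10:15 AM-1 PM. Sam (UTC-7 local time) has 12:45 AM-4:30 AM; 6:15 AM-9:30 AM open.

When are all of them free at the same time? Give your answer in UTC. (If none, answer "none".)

Yuki in UTC: 07:00-13:15, 15:15-17:00 (subtract 1h to convert from UTC+1).
Sven in UTC: 07:00-09:15, 11:30-12:00 (subtract 1h to convert from UTC+1).
Nadia in UTC: 07:15-09:15 (subtract 2h to convert from UTC+2).
Pablo in UTC: 07:00-11:15, 12:15-15:00 (add 2h to convert from UTC-2).
Sam in UTC: 07:45-11:30, 13:15-16:30 (add 7h to convert from UTC-7).
Yuki ∩ Sven: 07:00-09:15, 11:30-12:00.
Yuki ∩ Sven ∩ Nadia: 07:15-09:15.
Yuki ∩ Sven ∩ Nadia ∩ Pablo: 07:15-09:15.
Yuki ∩ Sven ∩ Nadia ∩ Pablo ∩ Sam: 07:45-09:15.
Those are the intersection windows.

07:45-09:15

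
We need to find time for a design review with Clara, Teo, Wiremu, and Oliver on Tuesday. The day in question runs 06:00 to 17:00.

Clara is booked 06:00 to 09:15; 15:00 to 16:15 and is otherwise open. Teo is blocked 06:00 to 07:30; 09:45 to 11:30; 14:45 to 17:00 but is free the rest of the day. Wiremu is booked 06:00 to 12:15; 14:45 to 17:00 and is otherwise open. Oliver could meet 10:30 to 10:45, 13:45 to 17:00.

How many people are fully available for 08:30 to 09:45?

Clara free: 09:15-15:00, 16:15-17:00 (invert busy blocks within the working day).
Teo free: 07:30-09:45, 11:30-14:45 (invert busy blocks within the working day).
Wiremu free: 12:15-14:45 (invert busy blocks within the working day).
Oliver free: 10:30-10:45, 13:45-17:00.
Teo can make the full 08:30-09:45 slot — that's 1.

1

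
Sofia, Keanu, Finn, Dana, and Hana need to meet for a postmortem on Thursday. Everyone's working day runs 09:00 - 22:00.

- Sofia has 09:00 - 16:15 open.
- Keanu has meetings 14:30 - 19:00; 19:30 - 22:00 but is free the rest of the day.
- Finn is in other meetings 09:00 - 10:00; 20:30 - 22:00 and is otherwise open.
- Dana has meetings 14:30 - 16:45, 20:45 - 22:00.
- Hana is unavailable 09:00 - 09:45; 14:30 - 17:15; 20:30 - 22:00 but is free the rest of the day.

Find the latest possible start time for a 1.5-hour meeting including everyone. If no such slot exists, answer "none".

Sofia free: 09:00-16:15.
Keanu free: 09:00-14:30, 19:00-19:30 (invert busy blocks within the working day).
Finn free: 10:00-20:30 (invert busy blocks within the working day).
Dana free: 09:00-14:30, 16:45-20:45 (invert busy blocks within the working day).
Hana free: 09:45-14:30, 17:15-20:30 (invert busy blocks within the working day).
Sofia ∩ Keanu: 09:00-14:30.
Sofia ∩ Keanu ∩ Finn: 10:00-14:30.
Sofia ∩ Keanu ∩ Finn ∩ Dana: 10:00-14:30.
Sofia ∩ Keanu ∩ Finn ∩ Dana ∩ Hana: 10:00-14:30.
The last common window of at least 90 minutes is 10:00-14:30; a 90-minute meeting can start as late as 13:00 and still end by 14:30.

13:00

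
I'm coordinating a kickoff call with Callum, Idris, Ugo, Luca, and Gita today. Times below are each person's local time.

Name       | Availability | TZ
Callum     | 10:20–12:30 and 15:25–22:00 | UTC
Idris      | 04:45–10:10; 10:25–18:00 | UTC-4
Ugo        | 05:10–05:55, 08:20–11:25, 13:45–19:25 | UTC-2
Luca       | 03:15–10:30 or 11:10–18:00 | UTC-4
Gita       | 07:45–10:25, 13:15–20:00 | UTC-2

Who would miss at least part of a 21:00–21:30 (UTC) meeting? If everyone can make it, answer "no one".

Callum in UTC: 10:20-12:30, 15:25-22:00.
Idris in UTC: 08:45-14:10, 14:25-22:00 (add 4h to convert from UTC-4).
Ugo in UTC: 07:10-07:55, 10:20-13:25, 15:45-21:25 (add 2h to convert from UTC-2).
Luca in UTC: 07:15-14:30, 15:10-22:00 (add 4h to convert from UTC-4).
Gita in UTC: 09:45-12:25, 15:15-22:00 (add 2h to convert from UTC-2).
Callum: free for 21:00-21:30. Idris: free for 21:00-21:30. Ugo: not fully free for 21:00-21:30. Luca: free for 21:00-21:30. Gita: free for 21:00-21:30.

Ugo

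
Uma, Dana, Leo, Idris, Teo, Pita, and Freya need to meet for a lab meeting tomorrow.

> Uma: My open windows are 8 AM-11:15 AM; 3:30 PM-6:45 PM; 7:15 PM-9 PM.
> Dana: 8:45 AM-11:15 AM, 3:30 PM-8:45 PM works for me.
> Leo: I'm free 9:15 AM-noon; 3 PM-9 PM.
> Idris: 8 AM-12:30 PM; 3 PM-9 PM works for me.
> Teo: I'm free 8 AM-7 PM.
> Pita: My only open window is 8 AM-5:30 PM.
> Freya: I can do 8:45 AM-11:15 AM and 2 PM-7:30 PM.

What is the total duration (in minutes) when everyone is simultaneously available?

Uma ∩ Dana: 08:45-11:15, 15:30-18:45, 19:15-20:45.
Uma ∩ Dana ∩ Leo: 09:15-11:15, 15:30-18:45, 19:15-20:45.
Uma ∩ Dana ∩ Leo ∩ Idris: 09:15-11:15, 15:30-18:45, 19:15-20:45.
Uma ∩ Dana ∩ Leo ∩ Idris ∩ Teo: 09:15-11:15, 15:30-18:45.
Uma ∩ Dana ∩ Leo ∩ Idris ∩ Teo ∩ Pita: 09:15-11:15, 15:30-17:30.
Uma ∩ Dana ∩ Leo ∩ Idris ∩ Teo ∩ Pita ∩ Freya: 09:15-11:15, 15:30-17:30.
So the common availability across everyone is 09:15-11:15, 15:30-17:30.
Summing the common windows: 120 + 120 = 240 minutes.

240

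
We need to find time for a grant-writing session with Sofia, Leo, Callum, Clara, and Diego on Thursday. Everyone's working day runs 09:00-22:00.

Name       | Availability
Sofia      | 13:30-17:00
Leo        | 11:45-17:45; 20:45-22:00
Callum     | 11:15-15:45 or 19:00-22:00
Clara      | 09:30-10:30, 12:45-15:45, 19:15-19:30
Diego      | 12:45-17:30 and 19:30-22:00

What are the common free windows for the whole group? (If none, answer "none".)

Sofia ∩ Leo: 13:30-17:00.
Sofia ∩ Leo ∩ Callum: 13:30-15:45.
Sofia ∩ Leo ∩ Callum ∩ Clara: 13:30-15:45.
Sofia ∩ Leo ∩ Callum ∩ Clara ∩ Diego: 13:30-15:45.
So the common availability across everyone is 13:30-15:45.

13:30-15:45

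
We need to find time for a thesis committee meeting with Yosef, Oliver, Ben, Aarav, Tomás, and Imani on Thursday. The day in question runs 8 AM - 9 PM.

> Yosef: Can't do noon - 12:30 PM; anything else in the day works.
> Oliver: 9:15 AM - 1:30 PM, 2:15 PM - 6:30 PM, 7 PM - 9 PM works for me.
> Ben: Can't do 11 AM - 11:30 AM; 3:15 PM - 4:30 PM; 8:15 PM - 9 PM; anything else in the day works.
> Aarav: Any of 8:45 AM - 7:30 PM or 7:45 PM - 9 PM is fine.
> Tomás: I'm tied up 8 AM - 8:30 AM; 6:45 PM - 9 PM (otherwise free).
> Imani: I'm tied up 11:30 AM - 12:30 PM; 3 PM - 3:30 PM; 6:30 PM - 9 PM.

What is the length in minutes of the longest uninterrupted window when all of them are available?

120

Yosef free: 08:00-12:00, 12:30-21:00 (invert busy blocks within the working day).
Oliver free: 09:15-13:30, 14:15-18:30, 19:00-21:00.
Ben free: 08:00-11:00, 11:30-15:15, 16:30-20:15 (invert busy blocks within the working day).
Aarav free: 08:45-19:30, 19:45-21:00.
Tomás free: 08:30-18:45 (invert busy blocks within the working day).
Imani free: 08:00-11:30, 12:30-15:00, 15:30-18:30 (invert busy blocks within the working day).
Yosef ∩ Oliver: 09:15-12:00, 12:30-13:30, 14:15-18:30, 19:00-21:00.
Yosef ∩ Oliver ∩ Ben: 09:15-11:00, 11:30-12:00, 12:30-13:30, 14:15-15:15, 16:30-18:30, 19:00-20:15.
Yosef ∩ Oliver ∩ Ben ∩ Aarav: 09:15-11:00, 11:30-12:00, 12:30-13:30, 14:15-15:15, 16:30-18:30, 19:00-19:30, 19:45-20:15.
Yosef ∩ Oliver ∩ Ben ∩ Aarav ∩ Tomás: 09:15-11:00, 11:30-12:00, 12:30-13:30, 14:15-15:15, 16:30-18:30.
Yosef ∩ Oliver ∩ Ben ∩ Aarav ∩ Tomás ∩ Imani: 09:15-11:00, 12:30-13:30, 14:15-15:00, 16:30-18:30.
Those are the intersection windows.
The longest is 16:30-18:30 at 120 minutes.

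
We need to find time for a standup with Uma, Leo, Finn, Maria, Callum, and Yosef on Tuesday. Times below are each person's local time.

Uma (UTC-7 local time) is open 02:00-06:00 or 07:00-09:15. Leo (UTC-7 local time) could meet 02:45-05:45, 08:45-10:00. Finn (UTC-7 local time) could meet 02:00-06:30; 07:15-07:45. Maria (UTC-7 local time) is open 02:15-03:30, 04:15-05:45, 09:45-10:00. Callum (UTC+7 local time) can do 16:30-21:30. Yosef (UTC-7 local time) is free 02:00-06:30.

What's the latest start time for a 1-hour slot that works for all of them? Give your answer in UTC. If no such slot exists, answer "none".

11:45

Uma in UTC: 09:00-13:00, 14:00-16:15 (add 7h to convert from UTC-7).
Leo in UTC: 09:45-12:45, 15:45-17:00 (add 7h to convert from UTC-7).
Finn in UTC: 09:00-13:30, 14:15-14:45 (add 7h to convert from UTC-7).
Maria in UTC: 09:15-10:30, 11:15-12:45, 16:45-17:00 (add 7h to convert from UTC-7).
Callum in UTC: 09:30-14:30 (subtract 7h to convert from UTC+7).
Yosef in UTC: 09:00-13:30 (add 7h to convert from UTC-7).
Uma ∩ Leo: 09:45-12:45, 15:45-16:15.
Uma ∩ Leo ∩ Finn: 09:45-12:45.
Uma ∩ Leo ∩ Finn ∩ Maria: 09:45-10:30, 11:15-12:45.
Uma ∩ Leo ∩ Finn ∩ Maria ∩ Callum: 09:45-10:30, 11:15-12:45.
Uma ∩ Leo ∩ Finn ∩ Maria ∩ Callum ∩ Yosef: 09:45-10:30, 11:15-12:45.
The last common window of at least 60 minutes is 11:15-12:45; a 60-minute meeting can start as late as 11:45 and still end by 12:45.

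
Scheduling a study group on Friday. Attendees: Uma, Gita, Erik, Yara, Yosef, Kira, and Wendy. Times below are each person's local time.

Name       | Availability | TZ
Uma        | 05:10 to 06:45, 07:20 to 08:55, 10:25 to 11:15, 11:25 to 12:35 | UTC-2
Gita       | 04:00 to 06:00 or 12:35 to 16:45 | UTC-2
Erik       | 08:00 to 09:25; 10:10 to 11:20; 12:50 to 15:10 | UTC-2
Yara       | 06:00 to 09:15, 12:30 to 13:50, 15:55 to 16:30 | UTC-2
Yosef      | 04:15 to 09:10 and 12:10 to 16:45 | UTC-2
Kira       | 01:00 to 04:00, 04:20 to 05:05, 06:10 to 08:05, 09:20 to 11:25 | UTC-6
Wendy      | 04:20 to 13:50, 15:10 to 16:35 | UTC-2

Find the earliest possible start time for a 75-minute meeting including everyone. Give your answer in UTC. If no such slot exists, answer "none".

Uma in UTC: 07:10-08:45, 09:20-10:55, 12:25-13:15, 13:25-14:35 (add 2h to convert from UTC-2).
Gita in UTC: 06:00-08:00, 14:35-18:45 (add 2h to convert from UTC-2).
Erik in UTC: 10:00-11:25, 12:10-13:20, 14:50-17:10 (add 2h to convert from UTC-2).
Yara in UTC: 08:00-11:15, 14:30-15:50, 17:55-18:30 (add 2h to convert from UTC-2).
Yosef in UTC: 06:15-11:10, 14:10-18:45 (add 2h to convert from UTC-2).
Kira in UTC: 07:00-10:00, 10:20-11:05, 12:10-14:05, 15:20-17:25 (add 6h to convert from UTC-6).
Wendy in UTC: 06:20-15:50, 17:10-18:35 (add 2h to convert from UTC-2).
Uma ∩ Gita: 07:10-08:00.
Uma ∩ Gita ∩ Erik: ∅.
Uma ∩ Gita ∩ Erik ∩ Yara: ∅.
Uma ∩ Gita ∩ Erik ∩ Yara ∩ Yosef: ∅.
Uma ∩ Gita ∩ Erik ∩ Yara ∩ Yosef ∩ Kira: ∅.
Uma ∩ Gita ∩ Erik ∩ Yara ∩ Yosef ∩ Kira ∩ Wendy: ∅.
There is no time when everyone is free.
No common window is at least 75 minutes long.

none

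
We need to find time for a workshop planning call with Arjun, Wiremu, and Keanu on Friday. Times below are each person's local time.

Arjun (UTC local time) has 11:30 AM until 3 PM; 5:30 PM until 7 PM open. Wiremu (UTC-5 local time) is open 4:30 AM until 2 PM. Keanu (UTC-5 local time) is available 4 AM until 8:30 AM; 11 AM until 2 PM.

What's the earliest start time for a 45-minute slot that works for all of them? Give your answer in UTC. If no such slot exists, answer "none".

Arjun in UTC: 11:30-15:00, 17:30-19:00.
Wiremu in UTC: 09:30-19:00 (add 5h to convert from UTC-5).
Keanu in UTC: 09:00-13:30, 16:00-19:00 (add 5h to convert from UTC-5).
Arjun ∩ Wiremu: 11:30-15:00, 17:30-19:00.
Arjun ∩ Wiremu ∩ Keanu: 11:30-13:30, 17:30-19:00.
So the common availability across everyone is 11:30-13:30, 17:30-19:00.
The first common window of at least 45 minutes is 11:30-13:30, so the earliest start is 11:30.

11:30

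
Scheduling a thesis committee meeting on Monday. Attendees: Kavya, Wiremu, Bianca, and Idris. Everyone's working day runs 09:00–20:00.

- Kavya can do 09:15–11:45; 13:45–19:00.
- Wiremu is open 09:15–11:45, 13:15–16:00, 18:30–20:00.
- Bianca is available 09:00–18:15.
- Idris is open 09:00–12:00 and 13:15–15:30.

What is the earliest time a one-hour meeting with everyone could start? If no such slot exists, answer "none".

Kavya ∩ Wiremu: 09:15-11:45, 13:45-16:00, 18:30-19:00.
Kavya ∩ Wiremu ∩ Bianca: 09:15-11:45, 13:45-16:00.
Kavya ∩ Wiremu ∩ Bianca ∩ Idris: 09:15-11:45, 13:45-15:30.
The first common window of at least 60 minutes is 09:15-11:45, so the earliest start is 09:15.

09:15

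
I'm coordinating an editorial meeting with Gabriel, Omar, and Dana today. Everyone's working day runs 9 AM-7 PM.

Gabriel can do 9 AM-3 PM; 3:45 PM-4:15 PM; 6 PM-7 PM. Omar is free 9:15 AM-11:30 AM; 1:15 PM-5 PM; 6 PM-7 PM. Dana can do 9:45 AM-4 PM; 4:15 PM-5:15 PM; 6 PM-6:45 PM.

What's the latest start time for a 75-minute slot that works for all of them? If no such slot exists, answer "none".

Gabriel ∩ Omar: 09:15-11:30, 13:15-15:00, 15:45-16:15, 18:00-19:00.
Gabriel ∩ Omar ∩ Dana: 09:45-11:30, 13:15-15:00, 15:45-16:00, 18:00-18:45.
The last common window of at least 75 minutes is 13:15-15:00; a 75-minute meeting can start as late as 13:45 and still end by 15:00.

13:45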